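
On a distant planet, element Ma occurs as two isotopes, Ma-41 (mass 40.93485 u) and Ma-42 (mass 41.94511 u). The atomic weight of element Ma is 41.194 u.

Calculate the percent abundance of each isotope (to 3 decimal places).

Ma-41: 74.348%, Ma-42: 25.652%

Writing the weighted mean with unknown fraction x of Ma-41:
40.93485·x + 41.94511·(1 − x) = 41.194
(40.93485 − 41.94511)·x = 41.194 − 41.94511
x = -0.75111 / -1.01026 = 0.74348 → 74.348% Ma-41, 25.652% Ma-42.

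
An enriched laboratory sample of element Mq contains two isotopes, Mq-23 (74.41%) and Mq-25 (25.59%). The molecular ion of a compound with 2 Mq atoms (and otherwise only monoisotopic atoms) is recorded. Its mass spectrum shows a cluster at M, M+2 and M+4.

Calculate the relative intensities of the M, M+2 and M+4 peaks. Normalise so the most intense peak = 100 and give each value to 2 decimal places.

Expanding (0.7441 + 0.2559)^2:
P(M) = 0.7441^2 = 0.553685
P(M+2) = 2 × 0.7441^1 × 0.2559^1 = 0.380830
P(M+4) = 0.2559^2 = 0.065485
The M peak is largest (0.553685); scaling to 100 gives 100.00 : 68.78 : 11.83.

100.00 : 68.78 : 11.83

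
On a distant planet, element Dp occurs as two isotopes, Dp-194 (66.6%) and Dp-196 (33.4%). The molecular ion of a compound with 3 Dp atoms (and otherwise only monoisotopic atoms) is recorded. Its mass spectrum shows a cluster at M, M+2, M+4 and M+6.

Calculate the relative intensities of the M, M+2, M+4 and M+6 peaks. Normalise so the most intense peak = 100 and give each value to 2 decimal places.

66.47 : 100.00 : 50.15 : 8.38

Each Dp atom is independently Dp-194 (p = 0.666) or Dp-196 (q = 0.334); the cluster is the binomial expansion (p + q)^3.
P(M) = 0.666^3 = 0.295408
P(M+2) = 3 × 0.666^2 × 0.334^1 = 0.444443
P(M+4) = 3 × 0.666^1 × 0.334^2 = 0.222889
P(M+6) = 0.334^3 = 0.037260
The M+2 peak is largest (0.444443); scaling to 100 gives 66.47 : 100.00 : 50.15 : 8.38.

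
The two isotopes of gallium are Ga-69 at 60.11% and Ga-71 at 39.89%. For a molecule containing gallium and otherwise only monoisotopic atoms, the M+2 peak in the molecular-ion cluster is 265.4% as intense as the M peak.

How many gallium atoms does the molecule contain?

With n Ga atoms, P(M+2)/P(M) = C(n,1)·p^(n−1)q / p^n = n·q/p = n · 0.3989/0.6011.
n = 2.654 × 0.6011/0.3989 = 4.00 ≈ 4

4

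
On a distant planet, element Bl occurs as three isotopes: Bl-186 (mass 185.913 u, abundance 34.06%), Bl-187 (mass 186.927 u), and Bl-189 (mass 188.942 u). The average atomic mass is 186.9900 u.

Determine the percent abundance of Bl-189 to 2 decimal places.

20.27%

Let x and y be the fractions of Bl-187 and Bl-189. Then x + y = 1 − 0.3406 = 0.6594 and 186.927x + 188.942y = 186.9900 − 0.3406×185.913 = 123.6680322.
Substituting: 186.927x + 188.942(0.6594 − x) = 123.6680322
(186.927 − 188.942)x = -0.9203226  ⇒  x = 0.45674, y = 0.20266
Bl-187: 45.67%, Bl-189: 20.27%.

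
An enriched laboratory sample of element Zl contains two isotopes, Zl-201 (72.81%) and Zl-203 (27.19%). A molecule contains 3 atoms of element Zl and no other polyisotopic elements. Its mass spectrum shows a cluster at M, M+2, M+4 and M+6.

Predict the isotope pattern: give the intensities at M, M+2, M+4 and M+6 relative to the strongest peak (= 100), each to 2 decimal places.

Expanding (0.7281 + 0.2719)^3:
P(M) = 0.7281^3 = 0.385987
P(M+2) = 3 × 0.7281^2 × 0.2719^1 = 0.432427
P(M+4) = 3 × 0.7281^1 × 0.2719^2 = 0.161484
P(M+6) = 0.2719^3 = 0.020101
The M+2 peak is largest (0.432427); scaling to 100 gives 89.26 : 100.00 : 37.34 : 4.65.

89.26 : 100.00 : 37.34 : 4.65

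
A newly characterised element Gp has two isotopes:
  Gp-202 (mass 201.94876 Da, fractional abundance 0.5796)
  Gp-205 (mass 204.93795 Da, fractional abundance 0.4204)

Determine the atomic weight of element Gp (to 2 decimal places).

203.21 Da

Ar = Σ fᵢ·mᵢ = 0.5796 × 201.94876 + 0.4204 × 204.93795
= 117.049501 + 86.155914 = 203.205415 Da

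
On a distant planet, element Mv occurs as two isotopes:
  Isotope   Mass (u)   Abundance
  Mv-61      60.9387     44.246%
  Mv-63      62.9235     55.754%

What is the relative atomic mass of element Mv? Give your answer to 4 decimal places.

Weight each isotope mass by its fractional abundance: 0.44246 × 60.9387 + 0.55754 × 62.9235
= 26.96294 + 35.08237 = 62.04531 u

62.0453 u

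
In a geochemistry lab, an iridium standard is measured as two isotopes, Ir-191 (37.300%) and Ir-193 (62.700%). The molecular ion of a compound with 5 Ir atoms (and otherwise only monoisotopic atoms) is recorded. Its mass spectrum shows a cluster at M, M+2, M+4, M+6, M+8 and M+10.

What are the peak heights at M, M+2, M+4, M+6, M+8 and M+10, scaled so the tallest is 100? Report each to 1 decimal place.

2.1 : 17.7 : 59.5 : 100.0 : 84.0 : 28.3

Each Ir atom is independently Ir-191 (p = 0.37300) or Ir-193 (q = 0.62700); the cluster is the binomial expansion (p + q)^5.
P(M) = 0.37300^5 = 0.007220
P(M+2) = 5 × 0.37300^4 × 0.62700^1 = 0.060684
P(M+4) = 10 × 0.37300^3 × 0.62700^2 = 0.204015
P(M+6) = 10 × 0.37300^2 × 0.62700^3 = 0.342942
P(M+8) = 5 × 0.37300^1 × 0.62700^4 = 0.288237
P(M+10) = 0.62700^5 = 0.096903
The M+6 peak is largest (0.342942); scaling to 100 gives 2.1 : 17.7 : 59.5 : 100.0 : 84.0 : 28.3.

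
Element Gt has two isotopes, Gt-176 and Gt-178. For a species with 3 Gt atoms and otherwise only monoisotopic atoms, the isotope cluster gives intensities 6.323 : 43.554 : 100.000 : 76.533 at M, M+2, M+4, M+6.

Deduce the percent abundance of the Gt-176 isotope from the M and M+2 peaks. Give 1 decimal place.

30.3%

Let p = fractional abundance of Gt-176. I(M+2)/I(M) = [C(3,1)·p^2·(1−p)] / p^3 = 3·(1−p)/p = 43.554/6.323 = 6.8882
(1−p)/p = 6.8882/3 = 2.2961  ⇒  p = 1/(1 + 2.2961) = 0.3034
Gt-176: 30.3%, Gt-178: 69.7%.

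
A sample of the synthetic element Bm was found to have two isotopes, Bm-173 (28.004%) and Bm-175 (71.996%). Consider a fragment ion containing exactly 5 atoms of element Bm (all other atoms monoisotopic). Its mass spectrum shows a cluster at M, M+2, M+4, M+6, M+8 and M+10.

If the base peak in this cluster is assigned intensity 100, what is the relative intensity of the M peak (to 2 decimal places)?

0.46

Binomial terms of (0.28004 + 0.71996)^5: M 0.0017, M+2 0.0221, M+4 0.1138, M+6 0.2927, M+8 0.3762, M+10 0.1934 → M+8 is the base peak.
P(M+8) = C(5,4) × 0.28004^1 × 0.71996^4 = 5 × 0.28004 × 0.26867885 = 0.376204 (base)
P(M) = C(5,0) × 0.28004^5 × 0.71996^0 = 1 × 0.00172227 × 1.0000 = 0.001722
Relative intensity = 0.001722 / 0.376204 × 100 = 0.46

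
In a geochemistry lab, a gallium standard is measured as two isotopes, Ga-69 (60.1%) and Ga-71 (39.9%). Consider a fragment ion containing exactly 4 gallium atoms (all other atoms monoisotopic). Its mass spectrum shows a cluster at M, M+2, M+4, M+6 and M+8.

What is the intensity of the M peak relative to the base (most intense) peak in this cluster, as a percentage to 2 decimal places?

Term probabilities: M 0.1305, M+2 0.3465, M+4 0.3450, M+6 0.1527, M+8 0.0253. Base peak = M+2.
P(M+2) = C(4,1) × 0.601^3 × 0.399^1 = 4 × 0.2170818 × 0.3990 = 0.346463 (base)
P(M) = C(4,0) × 0.601^4 × 0.399^0 = 1 × 0.13046616 × 1.0000 = 0.130466
Relative intensity = 0.130466 / 0.346463 × 100 = 37.66

37.66%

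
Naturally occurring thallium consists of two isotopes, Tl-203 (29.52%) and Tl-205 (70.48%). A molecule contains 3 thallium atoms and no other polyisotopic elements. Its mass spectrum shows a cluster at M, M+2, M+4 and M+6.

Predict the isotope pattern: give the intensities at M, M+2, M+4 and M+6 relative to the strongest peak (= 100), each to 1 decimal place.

5.8 : 41.9 : 100.0 : 79.6

The 3 Tl atoms are independent, so intensities follow the terms of (0.2952 + 0.7048)^3.
P(M) = 0.2952^3 = 0.025725
P(M+2) = 3 × 0.2952^2 × 0.7048^1 = 0.184255
P(M+4) = 3 × 0.2952^1 × 0.7048^2 = 0.439916
P(M+6) = 0.7048^3 = 0.350104
The M+4 peak is largest (0.439916); scaling to 100 gives 5.8 : 41.9 : 100.0 : 79.6.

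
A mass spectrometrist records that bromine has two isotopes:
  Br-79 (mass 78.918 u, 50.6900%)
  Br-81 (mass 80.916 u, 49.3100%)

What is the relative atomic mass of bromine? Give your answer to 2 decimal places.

Weight each isotope mass by its fractional abundance: 0.506900 × 78.918 + 0.493100 × 80.916
= 40.0035 + 39.8997 = 79.9032 u

79.90 u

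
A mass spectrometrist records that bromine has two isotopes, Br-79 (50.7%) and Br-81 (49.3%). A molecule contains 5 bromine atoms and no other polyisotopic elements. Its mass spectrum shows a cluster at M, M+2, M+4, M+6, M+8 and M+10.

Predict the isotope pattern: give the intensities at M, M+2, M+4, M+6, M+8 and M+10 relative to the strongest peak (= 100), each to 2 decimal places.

10.58 : 51.42 : 100.00 : 97.24 : 47.28 : 9.19

The 5 Br atoms are independent, so intensities follow the terms of (0.507 + 0.493)^5.
P(M) = 0.507^5 = 0.033500
P(M+2) = 5 × 0.507^4 × 0.493^1 = 0.162873
P(M+4) = 10 × 0.507^3 × 0.493^2 = 0.316751
P(M+6) = 10 × 0.507^2 × 0.493^3 = 0.308004
P(M+8) = 5 × 0.507^1 × 0.493^4 = 0.149750
P(M+10) = 0.493^5 = 0.029123
The M+4 peak is largest (0.316751); scaling to 100 gives 10.58 : 51.42 : 100.00 : 97.24 : 47.28 : 9.19.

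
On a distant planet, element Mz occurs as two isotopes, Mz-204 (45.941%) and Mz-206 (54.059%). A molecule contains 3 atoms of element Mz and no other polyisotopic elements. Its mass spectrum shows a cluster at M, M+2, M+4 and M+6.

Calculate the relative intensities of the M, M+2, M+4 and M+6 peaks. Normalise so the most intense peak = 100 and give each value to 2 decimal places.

24.07 : 84.98 : 100.00 : 39.22

Each Mz atom is independently Mz-204 (p = 0.45941) or Mz-206 (q = 0.54059); the cluster is the binomial expansion (p + q)^3.
P(M) = 0.45941^3 = 0.096962
P(M+2) = 3 × 0.45941^2 × 0.54059^1 = 0.342287
P(M+4) = 3 × 0.45941^1 × 0.54059^2 = 0.402771
P(M+6) = 0.54059^3 = 0.157981
The M+4 peak is largest (0.402771); scaling to 100 gives 24.07 : 84.98 : 100.00 : 39.22.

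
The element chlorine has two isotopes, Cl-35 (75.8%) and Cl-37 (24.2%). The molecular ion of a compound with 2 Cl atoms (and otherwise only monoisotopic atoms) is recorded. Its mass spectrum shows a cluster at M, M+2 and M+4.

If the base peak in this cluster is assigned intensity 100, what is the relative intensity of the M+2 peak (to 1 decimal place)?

(0.758 + 0.242)^2 gives M 0.5746, M+2 0.3669, M+4 0.0586; the largest is M.
P(M) = C(2,0) × 0.758^2 × 0.242^0 = 1 × 0.574564 × 1.0000 = 0.574564 (base)
P(M+2) = C(2,1) × 0.758^1 × 0.242^1 = 2 × 0.7580 × 0.2420 = 0.366872
Relative intensity = 0.366872 / 0.574564 × 100 = 63.9

63.9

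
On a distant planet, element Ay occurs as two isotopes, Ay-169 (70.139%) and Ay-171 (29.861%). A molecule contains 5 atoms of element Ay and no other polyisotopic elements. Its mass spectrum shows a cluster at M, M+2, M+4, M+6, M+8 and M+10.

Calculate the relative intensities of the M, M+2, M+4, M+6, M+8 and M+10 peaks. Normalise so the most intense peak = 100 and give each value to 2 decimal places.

Expanding (0.70139 + 0.29861)^5:
P(M) = 0.70139^5 = 0.169745
P(M+2) = 5 × 0.70139^4 × 0.29861^1 = 0.361337
P(M+4) = 10 × 0.70139^3 × 0.29861^2 = 0.307672
P(M+6) = 10 × 0.70139^2 × 0.29861^3 = 0.130988
P(M+8) = 5 × 0.70139^1 × 0.29861^4 = 0.027883
P(M+10) = 0.29861^5 = 0.002374
The M+2 peak is largest (0.361337); scaling to 100 gives 46.98 : 100.00 : 85.15 : 36.25 : 7.72 : 0.66.

46.98 : 100.00 : 85.15 : 36.25 : 7.72 : 0.66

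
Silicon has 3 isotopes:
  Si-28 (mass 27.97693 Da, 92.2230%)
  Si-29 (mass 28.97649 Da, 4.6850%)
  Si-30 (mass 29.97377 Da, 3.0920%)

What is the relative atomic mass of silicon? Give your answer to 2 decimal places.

28.09 Da

Average mass = Σ (abundance × isotope mass) = 0.922230 × 27.97693 + 0.046850 × 28.97649 + 0.030920 × 29.97377
= 25.801164 + 1.357549 + 0.926789 = 28.085502 Da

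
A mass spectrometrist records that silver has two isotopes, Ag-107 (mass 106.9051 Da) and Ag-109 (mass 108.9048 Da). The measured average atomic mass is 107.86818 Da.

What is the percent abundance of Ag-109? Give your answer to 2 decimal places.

With x = fraction of Ag-107 (so Ag-109 is 1 − x):
106.9051·x + 108.9048·(1 − x) = 107.86818
(106.9051 − 108.9048)·x = 107.86818 − 108.9048
x = -1.03662 / -1.9997 = 0.51839 → 51.84% Ag-107, 48.16% Ag-109.

48.16%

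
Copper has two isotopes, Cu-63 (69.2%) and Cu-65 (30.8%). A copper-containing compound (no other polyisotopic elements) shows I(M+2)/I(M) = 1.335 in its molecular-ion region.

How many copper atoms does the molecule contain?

The M+2/M ratio from n Cu atoms is n · q/p = n · 0.308/0.692.
n = 1.335 × 0.692/0.308 = 3.00 ≈ 3

3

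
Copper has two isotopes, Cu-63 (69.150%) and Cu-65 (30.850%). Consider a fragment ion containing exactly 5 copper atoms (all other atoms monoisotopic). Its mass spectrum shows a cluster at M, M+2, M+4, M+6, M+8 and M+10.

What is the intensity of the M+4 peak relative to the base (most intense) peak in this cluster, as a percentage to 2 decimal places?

89.23%

Binomial terms of (0.69150 + 0.30850)^5: M 0.1581, M+2 0.3527, M+4 0.3147, M+6 0.1404, M+8 0.0313, M+10 0.0028 → M+2 is the base peak.
P(M+2) = C(5,1) × 0.69150^4 × 0.30850^1 = 5 × 0.2286487 × 0.3085 = 0.352691 (base)
P(M+4) = C(5,2) × 0.69150^3 × 0.30850^2 = 10 × 0.33065611 × 0.09517225 = 0.314693
Relative intensity = 0.314693 / 0.352691 × 100 = 89.23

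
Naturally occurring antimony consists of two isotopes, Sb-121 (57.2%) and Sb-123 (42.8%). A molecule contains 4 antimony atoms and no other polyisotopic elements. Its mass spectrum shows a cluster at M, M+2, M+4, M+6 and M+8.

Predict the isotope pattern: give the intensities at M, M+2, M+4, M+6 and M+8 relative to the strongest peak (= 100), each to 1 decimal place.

The 4 Sb atoms are independent, so intensities follow the terms of (0.572 + 0.428)^4.
P(M) = 0.572^4 = 0.107049
P(M+2) = 4 × 0.572^3 × 0.428^1 = 0.320400
P(M+4) = 6 × 0.572^2 × 0.428^2 = 0.359609
P(M+6) = 4 × 0.572^1 × 0.428^3 = 0.179385
P(M+8) = 0.428^4 = 0.033556
The M+4 peak is largest (0.359609); scaling to 100 gives 29.8 : 89.1 : 100.0 : 49.9 : 9.3.

29.8 : 89.1 : 100.0 : 49.9 : 9.3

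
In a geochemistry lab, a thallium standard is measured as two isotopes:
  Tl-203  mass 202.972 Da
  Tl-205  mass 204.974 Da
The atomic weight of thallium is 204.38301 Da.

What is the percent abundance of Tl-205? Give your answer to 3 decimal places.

Writing the weighted mean with unknown fraction x of Tl-203:
202.972·x + 204.974·(1 − x) = 204.38301
(202.972 − 204.974)·x = 204.38301 − 204.974
x = -0.59099 / -2.002 = 0.29520 → 29.520% Tl-203, 70.480% Tl-205.

70.480%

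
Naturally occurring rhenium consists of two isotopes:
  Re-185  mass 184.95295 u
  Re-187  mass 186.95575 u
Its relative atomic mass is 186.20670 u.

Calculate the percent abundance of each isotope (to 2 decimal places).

With x = fraction of Re-185 (so Re-187 is 1 − x):
184.95295·x + 186.95575·(1 − x) = 186.20670
(184.95295 − 186.95575)·x = 186.20670 − 186.95575
x = -0.74905 / -2.00280 = 0.37400 → 37.40% Re-185, 62.60% Re-187.

Re-185: 37.40%, Re-187: 62.60%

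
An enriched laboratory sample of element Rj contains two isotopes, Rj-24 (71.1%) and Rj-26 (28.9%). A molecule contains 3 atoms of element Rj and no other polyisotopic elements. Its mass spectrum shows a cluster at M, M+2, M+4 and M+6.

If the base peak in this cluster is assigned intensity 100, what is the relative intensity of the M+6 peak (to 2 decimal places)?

5.51

(0.711 + 0.289)^3 gives M 0.3594, M+2 0.4383, M+4 0.1782, M+6 0.0241; the largest is M+2.
P(M+2) = C(3,1) × 0.711^2 × 0.289^1 = 3 × 0.505521 × 0.2890 = 0.438287 (base)
P(M+6) = C(3,3) × 0.711^0 × 0.289^3 = 1 × 1.0000 × 0.02413757 = 0.024138
Relative intensity = 0.024138 / 0.438287 × 100 = 5.51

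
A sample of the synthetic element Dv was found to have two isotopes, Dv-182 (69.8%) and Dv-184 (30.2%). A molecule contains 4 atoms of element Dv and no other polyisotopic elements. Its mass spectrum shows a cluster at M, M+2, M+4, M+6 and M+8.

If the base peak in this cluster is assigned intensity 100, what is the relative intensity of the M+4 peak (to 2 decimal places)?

64.90

(0.698 + 0.302)^4 gives M 0.2374, M+2 0.4108, M+4 0.2666, M+6 0.0769, M+8 0.0083; the largest is M+2.
P(M+2) = C(4,1) × 0.698^3 × 0.302^1 = 4 × 0.34006839 × 0.3020 = 0.410803 (base)
P(M+4) = C(4,2) × 0.698^2 × 0.302^2 = 6 × 0.487204 × 0.091204 = 0.266610
Relative intensity = 0.266610 / 0.410803 × 100 = 64.90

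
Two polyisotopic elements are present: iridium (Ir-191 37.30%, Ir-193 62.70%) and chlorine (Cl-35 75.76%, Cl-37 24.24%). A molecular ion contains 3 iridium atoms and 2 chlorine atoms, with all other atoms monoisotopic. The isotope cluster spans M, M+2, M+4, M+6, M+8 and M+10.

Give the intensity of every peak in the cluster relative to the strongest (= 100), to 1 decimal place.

8.5 : 48.1 : 100.0 : 90.5 : 33.1 : 4.1

Iridium pattern (n=3): 0.05189512 : 0.26170165 : 0.43991135 : 0.24649188
Chlorine pattern (n=2): 0.57395776 : 0.36728448 : 0.05875776
Convolve the two distributions (both contribute in 2-u steps):
  M: 0.05189512×0.57395776 = 0.029786
  M+2: 0.05189512×0.36728448 + 0.26170165×0.57395776 = 0.169266
  M+4: 0.05189512×0.05875776 + 0.26170165×0.36728448 + 0.43991135×0.57395776 = 0.351659
  M+6: 0.26170165×0.05875776 + 0.43991135×0.36728448 + 0.24649188×0.57395776 = 0.318426
  M+8: 0.43991135×0.05875776 + 0.24649188×0.36728448 = 0.116381
  M+10: 0.24649188×0.05875776 = 0.014483
Scale to base peak (0.351659) = 100: 8.5 : 48.1 : 100.0 : 90.5 : 33.1 : 4.1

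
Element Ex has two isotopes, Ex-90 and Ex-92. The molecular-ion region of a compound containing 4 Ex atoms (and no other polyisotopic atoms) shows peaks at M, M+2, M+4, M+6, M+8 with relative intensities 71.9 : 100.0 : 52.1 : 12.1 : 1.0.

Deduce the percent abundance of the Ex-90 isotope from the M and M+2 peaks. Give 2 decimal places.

If p is the fraction of Ex that is Ex-90, then I(M+2)/I(M) = [C(4,1)·p^3·(1−p)] / p^4 = 4·(1−p)/p = 100.0/71.9 = 1.3908
(1−p)/p = 1.3908/4 = 0.3477  ⇒  p = 1/(1 + 0.3477) = 0.7420
Ex-90: 74.20%, Ex-92: 25.80%.

74.20%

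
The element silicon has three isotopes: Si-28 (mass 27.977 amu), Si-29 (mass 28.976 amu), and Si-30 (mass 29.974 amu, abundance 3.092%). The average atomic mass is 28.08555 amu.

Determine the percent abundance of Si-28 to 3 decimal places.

92.223%

Let x and y be the fractions of Si-28 and Si-29. Then x + y = 1 − 0.03092 = 0.96908 and 27.977x + 28.976y = 28.08555 − 0.03092×29.974 = 27.15875392.
Substituting: 27.977x + 28.976(0.96908 − x) = 27.15875392
(27.977 − 28.976)x = -0.92130816  ⇒  x = 0.92223, y = 0.04685
Si-28: 92.223%, Si-29: 4.685%.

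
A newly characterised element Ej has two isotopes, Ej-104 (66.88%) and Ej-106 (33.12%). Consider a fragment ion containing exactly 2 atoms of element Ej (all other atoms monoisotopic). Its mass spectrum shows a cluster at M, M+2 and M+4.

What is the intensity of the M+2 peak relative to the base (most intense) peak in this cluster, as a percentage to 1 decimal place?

Term probabilities: M 0.4473, M+2 0.4430, M+4 0.1097. Base peak = M.
P(M) = C(2,0) × 0.6688^2 × 0.3312^0 = 1 × 0.44729344 × 1.0000 = 0.447293 (base)
P(M+2) = C(2,1) × 0.6688^1 × 0.3312^1 = 2 × 0.6688 × 0.3312 = 0.443013
Relative intensity = 0.443013 / 0.447293 × 100 = 99.0

99.0%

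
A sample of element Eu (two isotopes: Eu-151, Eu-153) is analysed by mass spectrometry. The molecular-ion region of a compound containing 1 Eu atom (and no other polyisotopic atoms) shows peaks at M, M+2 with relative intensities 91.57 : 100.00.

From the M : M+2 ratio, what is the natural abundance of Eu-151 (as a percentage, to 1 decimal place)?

47.8%

Write p for the Eu-151 fraction. I(M+2)/I(M) = [C(1,1)·p^0·(1−p)] / p^1 = 1·(1−p)/p = 100.00/91.57 = 1.0921
(1−p)/p = 1.0921/1 = 1.0921  ⇒  p = 1/(1 + 1.0921) = 0.4780
Eu-151: 47.8%, Eu-153: 52.2%.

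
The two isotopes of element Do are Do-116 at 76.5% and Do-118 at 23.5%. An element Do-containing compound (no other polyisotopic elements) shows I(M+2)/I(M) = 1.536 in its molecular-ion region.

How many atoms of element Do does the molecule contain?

5

The M+2/M ratio from n Do atoms is n · q/p = n · 0.235/0.765.
n = 1.536 × 0.765/0.235 = 5.00 ≈ 5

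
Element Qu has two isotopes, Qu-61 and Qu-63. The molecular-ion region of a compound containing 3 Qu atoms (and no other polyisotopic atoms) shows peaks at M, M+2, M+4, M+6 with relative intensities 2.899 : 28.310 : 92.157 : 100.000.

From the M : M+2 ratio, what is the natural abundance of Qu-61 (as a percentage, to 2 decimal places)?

23.50%

Write p for the Qu-61 fraction. I(M+2)/I(M) = [C(3,1)·p^2·(1−p)] / p^3 = 3·(1−p)/p = 28.310/2.899 = 9.7654
(1−p)/p = 9.7654/3 = 3.2551  ⇒  p = 1/(1 + 3.2551) = 0.2350
Qu-61: 23.50%, Qu-63: 76.50%.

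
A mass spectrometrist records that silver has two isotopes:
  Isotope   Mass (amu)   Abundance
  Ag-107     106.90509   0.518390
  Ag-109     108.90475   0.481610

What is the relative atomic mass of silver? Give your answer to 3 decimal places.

Average mass = Σ (abundance × isotope mass) = 0.518390 × 106.90509 + 0.481610 × 108.90475
= 55.418530 + 52.449617 = 107.868147 amu

107.868 amu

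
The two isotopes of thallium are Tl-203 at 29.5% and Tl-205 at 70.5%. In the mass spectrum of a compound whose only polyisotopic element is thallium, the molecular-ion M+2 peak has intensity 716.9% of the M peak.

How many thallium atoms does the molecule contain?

For n independent Tl atoms, I(M+2)/I(M) = n · (abundance Tl-205) / (abundance Tl-203) = n · 0.705/0.295.
n = 7.169 × 0.295/0.705 = 3.00 ≈ 3

3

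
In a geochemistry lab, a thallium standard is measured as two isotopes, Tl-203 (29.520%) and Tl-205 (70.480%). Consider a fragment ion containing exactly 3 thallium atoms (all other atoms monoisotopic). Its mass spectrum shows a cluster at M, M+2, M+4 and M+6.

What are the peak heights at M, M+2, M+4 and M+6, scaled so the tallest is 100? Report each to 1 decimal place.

The 3 Tl atoms are independent, so intensities follow the terms of (0.29520 + 0.70480)^3.
P(M) = 0.29520^3 = 0.025725
P(M+2) = 3 × 0.29520^2 × 0.70480^1 = 0.184255
P(M+4) = 3 × 0.29520^1 × 0.70480^2 = 0.439916
P(M+6) = 0.70480^3 = 0.350104
The M+4 peak is largest (0.439916); scaling to 100 gives 5.8 : 41.9 : 100.0 : 79.6.

5.8 : 41.9 : 100.0 : 79.6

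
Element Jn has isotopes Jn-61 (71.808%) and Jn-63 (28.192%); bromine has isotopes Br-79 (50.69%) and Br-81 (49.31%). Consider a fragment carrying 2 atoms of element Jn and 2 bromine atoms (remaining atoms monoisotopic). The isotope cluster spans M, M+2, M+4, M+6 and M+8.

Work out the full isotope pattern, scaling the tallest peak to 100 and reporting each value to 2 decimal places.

36.62 : 100.00 : 96.24 : 38.19 : 5.34

Element Jn pattern (n=2): 0.51563889 : 0.40488223 : 0.07947889
Bromine pattern (n=2): 0.25694761 : 0.49990478 : 0.24314761
Convolve the two distributions (both contribute in 2-u steps):
  M: 0.51563889×0.25694761 = 0.132492
  M+2: 0.51563889×0.49990478 + 0.40488223×0.25694761 = 0.361804
  M+4: 0.51563889×0.24314761 + 0.40488223×0.49990478 + 0.07947889×0.25694761 = 0.348201
  M+6: 0.40488223×0.24314761 + 0.07947889×0.49990478 = 0.138178
  M+8: 0.07947889×0.24314761 = 0.019325
Scale to base peak (0.361804) = 100: 36.62 : 100.00 : 96.24 : 38.19 : 5.34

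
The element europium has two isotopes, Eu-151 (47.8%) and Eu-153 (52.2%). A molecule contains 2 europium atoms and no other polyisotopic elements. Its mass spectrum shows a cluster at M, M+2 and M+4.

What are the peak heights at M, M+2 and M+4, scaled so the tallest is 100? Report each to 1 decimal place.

Expanding (0.478 + 0.522)^2:
P(M) = 0.478^2 = 0.228484
P(M+2) = 2 × 0.478^1 × 0.522^1 = 0.499032
P(M+4) = 0.522^2 = 0.272484
The M+2 peak is largest (0.499032); scaling to 100 gives 45.8 : 100.0 : 54.6.

45.8 : 100.0 : 54.6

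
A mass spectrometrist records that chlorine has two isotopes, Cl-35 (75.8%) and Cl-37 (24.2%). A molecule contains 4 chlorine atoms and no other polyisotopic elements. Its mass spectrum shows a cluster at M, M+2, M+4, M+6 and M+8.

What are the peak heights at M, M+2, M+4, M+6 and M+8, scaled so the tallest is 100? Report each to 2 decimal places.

78.31 : 100.00 : 47.89 : 10.19 : 0.81

Expanding (0.758 + 0.242)^4:
P(M) = 0.758^4 = 0.330124
P(M+2) = 4 × 0.758^3 × 0.242^1 = 0.421583
P(M+4) = 6 × 0.758^2 × 0.242^2 = 0.201893
P(M+6) = 4 × 0.758^1 × 0.242^3 = 0.042971
P(M+8) = 0.242^4 = 0.003430
The M+2 peak is largest (0.421583); scaling to 100 gives 78.31 : 100.00 : 47.89 : 10.19 : 0.81.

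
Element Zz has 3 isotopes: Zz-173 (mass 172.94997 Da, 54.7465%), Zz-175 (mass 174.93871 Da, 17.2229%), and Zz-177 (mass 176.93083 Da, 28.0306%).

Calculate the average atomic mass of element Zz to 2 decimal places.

Ar = Σ fᵢ·mᵢ = 0.547465 × 172.94997 + 0.172229 × 174.93871 + 0.280306 × 176.93083
= 94.684055 + 30.129519 + 49.594773 = 174.408347 Da

174.41 Da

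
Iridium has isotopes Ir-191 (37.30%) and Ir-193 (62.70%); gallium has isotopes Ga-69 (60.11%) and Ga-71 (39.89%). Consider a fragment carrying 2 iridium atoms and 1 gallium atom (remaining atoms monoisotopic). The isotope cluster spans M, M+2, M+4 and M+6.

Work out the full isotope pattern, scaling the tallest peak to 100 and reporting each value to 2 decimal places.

Iridium pattern (n=2): 0.139129 : 0.467742 : 0.393129
Gallium pattern (n=1): 0.6011 : 0.3989
Convolve the two distributions (both contribute in 2-u steps):
  M: 0.139129×0.6011 = 0.083630
  M+2: 0.139129×0.3989 + 0.467742×0.6011 = 0.336658
  M+4: 0.467742×0.3989 + 0.393129×0.6011 = 0.422892
  M+6: 0.393129×0.3989 = 0.156819
Scale to base peak (0.422892) = 100: 19.78 : 79.61 : 100.00 : 37.08

19.78 : 79.61 : 100.00 : 37.08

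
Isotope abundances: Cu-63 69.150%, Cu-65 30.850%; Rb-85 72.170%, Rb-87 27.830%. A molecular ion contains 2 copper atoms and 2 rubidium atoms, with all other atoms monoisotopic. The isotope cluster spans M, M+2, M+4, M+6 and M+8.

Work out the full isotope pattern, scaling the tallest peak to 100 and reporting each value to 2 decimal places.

60.11 : 100.00 : 62.27 : 17.20 : 1.78

Copper pattern (n=2): 0.47817225 : 0.4266555 : 0.09517225
Rubidium pattern (n=2): 0.52085089 : 0.40169822 : 0.07745089
Convolve the two distributions (both contribute in 2-u steps):
  M: 0.47817225×0.52085089 = 0.249056
  M+2: 0.47817225×0.40169822 + 0.4266555×0.52085089 = 0.414305
  M+4: 0.47817225×0.07745089 + 0.4266555×0.40169822 + 0.09517225×0.52085089 = 0.257992
  M+6: 0.4266555×0.07745089 + 0.09517225×0.40169822 = 0.071275
  M+8: 0.09517225×0.07745089 = 0.007371
Scale to base peak (0.414305) = 100: 60.11 : 100.00 : 62.27 : 17.20 : 1.78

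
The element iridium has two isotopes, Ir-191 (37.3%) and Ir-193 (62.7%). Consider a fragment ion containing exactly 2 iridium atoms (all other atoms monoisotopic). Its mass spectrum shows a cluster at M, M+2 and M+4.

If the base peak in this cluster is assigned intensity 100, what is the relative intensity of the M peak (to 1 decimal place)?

29.7

(0.373 + 0.627)^2 gives M 0.1391, M+2 0.4677, M+4 0.3931; the largest is M+2.
P(M+2) = C(2,1) × 0.373^1 × 0.627^1 = 2 × 0.3730 × 0.6270 = 0.467742 (base)
P(M) = C(2,0) × 0.373^2 × 0.627^0 = 1 × 0.139129 × 1.0000 = 0.139129
Relative intensity = 0.139129 / 0.467742 × 100 = 29.7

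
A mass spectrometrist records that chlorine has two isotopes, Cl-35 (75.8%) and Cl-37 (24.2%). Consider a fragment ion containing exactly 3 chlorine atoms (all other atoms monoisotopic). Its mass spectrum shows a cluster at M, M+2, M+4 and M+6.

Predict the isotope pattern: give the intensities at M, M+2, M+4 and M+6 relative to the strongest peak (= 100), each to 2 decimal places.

Each Cl atom is independently Cl-35 (p = 0.758) or Cl-37 (q = 0.242); the cluster is the binomial expansion (p + q)^3.
P(M) = 0.758^3 = 0.435520
P(M+2) = 3 × 0.758^2 × 0.242^1 = 0.417133
P(M+4) = 3 × 0.758^1 × 0.242^2 = 0.133175
P(M+6) = 0.242^3 = 0.014172
The M peak is largest (0.435520); scaling to 100 gives 100.00 : 95.78 : 30.58 : 3.25.

100.00 : 95.78 : 30.58 : 3.25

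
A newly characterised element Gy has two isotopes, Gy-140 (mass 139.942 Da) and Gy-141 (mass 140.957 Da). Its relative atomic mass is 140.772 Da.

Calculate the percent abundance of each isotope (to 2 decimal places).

Gy-140: 18.23%, Gy-141: 81.77%

Writing the weighted mean with unknown fraction x of Gy-140:
139.942·x + 140.957·(1 − x) = 140.772
(139.942 − 140.957)·x = 140.772 − 140.957
x = -0.185 / -1.015 = 0.18227 → 18.23% Gy-140, 81.77% Gy-141.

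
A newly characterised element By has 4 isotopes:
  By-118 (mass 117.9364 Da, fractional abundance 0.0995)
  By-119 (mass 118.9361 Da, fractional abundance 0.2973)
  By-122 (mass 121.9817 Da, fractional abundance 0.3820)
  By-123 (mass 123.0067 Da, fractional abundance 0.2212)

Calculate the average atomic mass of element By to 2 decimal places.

Ar = Σ fᵢ·mᵢ = 0.0995 × 117.9364 + 0.2973 × 118.9361 + 0.3820 × 121.9817 + 0.2212 × 123.0067
= 11.73467 + 35.35970 + 46.59701 + 27.20908 = 120.90046 Da

120.90 Da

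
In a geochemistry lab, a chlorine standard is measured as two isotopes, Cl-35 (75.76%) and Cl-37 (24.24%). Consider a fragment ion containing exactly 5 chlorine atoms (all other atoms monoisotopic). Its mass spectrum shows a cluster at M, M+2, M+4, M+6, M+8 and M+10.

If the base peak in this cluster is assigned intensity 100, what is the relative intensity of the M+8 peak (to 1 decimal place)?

3.3

Binomial terms of (0.7576 + 0.2424)^5: M 0.2496, M+2 0.3993, M+4 0.2555, M+6 0.0817, M+8 0.0131, M+10 0.0008 → M+2 is the base peak.
P(M+2) = C(5,1) × 0.7576^4 × 0.2424^1 = 5 × 0.32942751 × 0.2424 = 0.399266 (base)
P(M+8) = C(5,4) × 0.7576^1 × 0.2424^4 = 5 × 0.7576 × 0.00345247 = 0.013078
Relative intensity = 0.013078 / 0.399266 × 100 = 3.3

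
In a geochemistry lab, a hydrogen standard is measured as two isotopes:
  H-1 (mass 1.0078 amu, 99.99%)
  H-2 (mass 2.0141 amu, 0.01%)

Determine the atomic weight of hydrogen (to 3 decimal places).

Average mass = Σ (abundance × isotope mass) = 0.9999 × 1.0078 + 0.0001 × 2.0141
= 1.00770 + 0.00020 = 1.00790 amu

1.008 amu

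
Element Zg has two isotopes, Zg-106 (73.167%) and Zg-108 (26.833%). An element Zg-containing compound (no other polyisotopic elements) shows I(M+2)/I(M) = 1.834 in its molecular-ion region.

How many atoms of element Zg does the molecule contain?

5

For n independent Zg atoms, I(M+2)/I(M) = n · (abundance Zg-108) / (abundance Zg-106) = n · 0.26833/0.73167.
n = 1.834 × 0.73167/0.26833 = 5.00 ≈ 5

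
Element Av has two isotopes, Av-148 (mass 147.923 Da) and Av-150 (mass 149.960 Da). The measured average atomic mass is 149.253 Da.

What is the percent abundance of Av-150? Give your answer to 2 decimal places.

With x = fraction of Av-148 (so Av-150 is 1 − x):
147.923·x + 149.960·(1 − x) = 149.253
(147.923 − 149.960)·x = 149.253 − 149.960
x = -0.707 / -2.037 = 0.34708 → 34.71% Av-148, 65.29% Av-150.

65.29%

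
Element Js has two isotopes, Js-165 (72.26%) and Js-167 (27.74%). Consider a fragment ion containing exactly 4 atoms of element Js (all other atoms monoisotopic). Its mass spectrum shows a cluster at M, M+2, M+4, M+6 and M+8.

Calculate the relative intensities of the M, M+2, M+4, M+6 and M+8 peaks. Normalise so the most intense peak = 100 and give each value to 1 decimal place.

65.1 : 100.0 : 57.6 : 14.7 : 1.4

Each Js atom is independently Js-165 (p = 0.7226) or Js-167 (q = 0.2774); the cluster is the binomial expansion (p + q)^4.
P(M) = 0.7226^4 = 0.272641
P(M+2) = 4 × 0.7226^3 × 0.2774^1 = 0.418659
P(M+4) = 6 × 0.7226^2 × 0.2774^2 = 0.241079
P(M+6) = 4 × 0.7226^1 × 0.2774^3 = 0.061699
P(M+8) = 0.2774^4 = 0.005921
The M+2 peak is largest (0.418659); scaling to 100 gives 65.1 : 100.0 : 57.6 : 14.7 : 1.4.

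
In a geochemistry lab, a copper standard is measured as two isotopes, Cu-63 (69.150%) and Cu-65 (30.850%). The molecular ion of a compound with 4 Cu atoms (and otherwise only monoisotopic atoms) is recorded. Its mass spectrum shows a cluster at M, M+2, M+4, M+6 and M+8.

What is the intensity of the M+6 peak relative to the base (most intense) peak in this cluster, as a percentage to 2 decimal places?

(0.69150 + 0.30850)^4 gives M 0.2286, M+2 0.4080, M+4 0.2731, M+6 0.0812, M+8 0.0091; the largest is M+2.
P(M+2) = C(4,1) × 0.69150^3 × 0.30850^1 = 4 × 0.33065611 × 0.3085 = 0.408030 (base)
P(M+6) = C(4,3) × 0.69150^1 × 0.30850^3 = 4 × 0.6915 × 0.02936064 = 0.081212
Relative intensity = 0.081212 / 0.408030 × 100 = 19.90

19.90%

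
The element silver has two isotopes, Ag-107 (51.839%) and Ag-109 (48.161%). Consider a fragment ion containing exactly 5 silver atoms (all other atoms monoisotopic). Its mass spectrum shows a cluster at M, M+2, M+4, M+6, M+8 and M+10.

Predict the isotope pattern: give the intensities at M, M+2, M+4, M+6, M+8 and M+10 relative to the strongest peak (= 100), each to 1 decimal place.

11.6 : 53.8 : 100.0 : 92.9 : 43.2 : 8.0

Expanding (0.51839 + 0.48161)^5:
P(M) = 0.51839^5 = 0.037435
P(M+2) = 5 × 0.51839^4 × 0.48161^1 = 0.173897
P(M+4) = 10 × 0.51839^3 × 0.48161^2 = 0.323118
P(M+6) = 10 × 0.51839^2 × 0.48161^3 = 0.300192
P(M+8) = 5 × 0.51839^1 × 0.48161^4 = 0.139447
P(M+10) = 0.48161^5 = 0.025911
The M+4 peak is largest (0.323118); scaling to 100 gives 11.6 : 53.8 : 100.0 : 92.9 : 43.2 : 8.0.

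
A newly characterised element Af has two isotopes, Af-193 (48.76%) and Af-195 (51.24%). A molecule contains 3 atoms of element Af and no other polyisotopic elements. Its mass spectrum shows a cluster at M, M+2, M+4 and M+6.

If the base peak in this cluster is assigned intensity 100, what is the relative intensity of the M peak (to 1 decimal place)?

Binomial terms of (0.4876 + 0.5124)^3: M 0.1159, M+2 0.3655, M+4 0.3841, M+6 0.1345 → M+4 is the base peak.
P(M+4) = C(3,2) × 0.4876^1 × 0.5124^2 = 3 × 0.4876 × 0.26255376 = 0.384064 (base)
P(M) = C(3,0) × 0.4876^3 × 0.5124^0 = 1 × 0.11592873 × 1.0000 = 0.115929
Relative intensity = 0.115929 / 0.384064 × 100 = 30.2

30.2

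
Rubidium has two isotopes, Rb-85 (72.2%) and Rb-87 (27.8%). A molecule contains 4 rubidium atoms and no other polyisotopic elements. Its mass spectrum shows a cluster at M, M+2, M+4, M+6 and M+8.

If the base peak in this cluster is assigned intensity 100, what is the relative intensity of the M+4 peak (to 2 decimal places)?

(0.722 + 0.278)^4 gives M 0.2717, M+2 0.4185, M+4 0.2417, M+6 0.0620, M+8 0.0060; the largest is M+2.
P(M+2) = C(4,1) × 0.722^3 × 0.278^1 = 4 × 0.37636705 × 0.2780 = 0.418520 (base)
P(M+4) = C(4,2) × 0.722^2 × 0.278^2 = 6 × 0.521284 × 0.077284 = 0.241721
Relative intensity = 0.241721 / 0.418520 × 100 = 57.76

57.76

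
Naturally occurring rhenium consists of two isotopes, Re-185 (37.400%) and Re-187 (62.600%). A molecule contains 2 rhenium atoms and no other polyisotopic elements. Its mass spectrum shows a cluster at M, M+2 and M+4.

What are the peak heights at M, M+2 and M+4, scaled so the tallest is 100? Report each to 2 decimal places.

29.87 : 100.00 : 83.69

Each Re atom is independently Re-185 (p = 0.37400) or Re-187 (q = 0.62600); the cluster is the binomial expansion (p + q)^2.
P(M) = 0.37400^2 = 0.139876
P(M+2) = 2 × 0.37400^1 × 0.62600^1 = 0.468248
P(M+4) = 0.62600^2 = 0.391876
The M+2 peak is largest (0.468248); scaling to 100 gives 29.87 : 100.00 : 83.69.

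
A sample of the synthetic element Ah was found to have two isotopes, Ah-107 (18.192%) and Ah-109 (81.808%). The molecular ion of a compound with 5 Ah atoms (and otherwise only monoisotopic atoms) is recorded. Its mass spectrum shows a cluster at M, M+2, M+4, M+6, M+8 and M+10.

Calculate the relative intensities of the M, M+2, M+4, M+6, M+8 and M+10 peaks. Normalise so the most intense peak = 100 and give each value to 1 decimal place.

The 5 Ah atoms are independent, so intensities follow the terms of (0.18192 + 0.81808)^5.
P(M) = 0.18192^5 = 0.000199
P(M+2) = 5 × 0.18192^4 × 0.81808^1 = 0.004480
P(M+4) = 10 × 0.18192^3 × 0.81808^2 = 0.040293
P(M+6) = 10 × 0.18192^2 × 0.81808^3 = 0.181196
P(M+8) = 5 × 0.18192^1 × 0.81808^4 = 0.407412
P(M+10) = 0.81808^5 = 0.366420
The M+8 peak is largest (0.407412); scaling to 100 gives 0.0 : 1.1 : 9.9 : 44.5 : 100.0 : 89.9.

0.0 : 1.1 : 9.9 : 44.5 : 100.0 : 89.9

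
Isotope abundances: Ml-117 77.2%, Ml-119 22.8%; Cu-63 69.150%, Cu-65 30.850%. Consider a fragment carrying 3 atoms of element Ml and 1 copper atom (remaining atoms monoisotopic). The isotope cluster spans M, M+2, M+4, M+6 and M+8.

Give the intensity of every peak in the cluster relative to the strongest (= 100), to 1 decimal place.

Element Ml pattern (n=3): 0.46009965 : 0.40765306 : 0.12039494 : 0.01185235
Copper pattern (n=1): 0.6915 : 0.3085
Convolve the two distributions (both contribute in 2-u steps):
  M: 0.46009965×0.6915 = 0.318159
  M+2: 0.46009965×0.3085 + 0.40765306×0.6915 = 0.423833
  M+4: 0.40765306×0.3085 + 0.12039494×0.6915 = 0.209014
  M+6: 0.12039494×0.3085 + 0.01185235×0.6915 = 0.045338
  M+8: 0.01185235×0.3085 = 0.003656
Scale to base peak (0.423833) = 100: 75.1 : 100.0 : 49.3 : 10.7 : 0.9

75.1 : 100.0 : 49.3 : 10.7 : 0.9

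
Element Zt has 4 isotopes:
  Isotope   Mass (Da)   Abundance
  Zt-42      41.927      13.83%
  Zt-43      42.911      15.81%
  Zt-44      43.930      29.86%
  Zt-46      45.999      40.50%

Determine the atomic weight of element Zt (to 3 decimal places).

44.330 Da

Ar = Σ fᵢ·mᵢ = 0.1383 × 41.927 + 0.1581 × 42.911 + 0.2986 × 43.930 + 0.4050 × 45.999
= 5.7985 + 6.7842 + 13.1175 + 18.6296 = 44.3298 Da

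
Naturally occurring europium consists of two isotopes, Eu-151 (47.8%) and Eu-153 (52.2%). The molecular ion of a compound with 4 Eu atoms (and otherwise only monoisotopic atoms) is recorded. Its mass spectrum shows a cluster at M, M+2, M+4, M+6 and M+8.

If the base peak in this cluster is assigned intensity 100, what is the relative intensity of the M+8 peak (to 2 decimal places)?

19.88

Term probabilities: M 0.0522, M+2 0.2280, M+4 0.3735, M+6 0.2720, M+8 0.0742. Base peak = M+4.
P(M+4) = C(4,2) × 0.478^2 × 0.522^2 = 6 × 0.228484 × 0.272484 = 0.373549 (base)
P(M+8) = C(4,4) × 0.478^0 × 0.522^4 = 1 × 1.0000 × 0.07424753 = 0.074248
Relative intensity = 0.074248 / 0.373549 × 100 = 19.88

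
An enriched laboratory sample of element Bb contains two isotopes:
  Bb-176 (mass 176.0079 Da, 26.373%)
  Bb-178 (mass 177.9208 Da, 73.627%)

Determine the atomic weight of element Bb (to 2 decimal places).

177.42 Da

The abundance-weighted mean is 0.26373 × 176.0079 + 0.73627 × 177.9208
= 46.41856 + 130.99775 = 177.41631 Da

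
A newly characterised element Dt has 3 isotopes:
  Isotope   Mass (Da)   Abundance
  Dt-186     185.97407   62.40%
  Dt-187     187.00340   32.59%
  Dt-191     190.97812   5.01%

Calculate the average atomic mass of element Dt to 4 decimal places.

186.5602 Da

Ar = Σ fᵢ·mᵢ = 0.6240 × 185.97407 + 0.3259 × 187.00340 + 0.0501 × 190.97812
= 116.047820 + 60.944408 + 9.568004 = 186.560232 Da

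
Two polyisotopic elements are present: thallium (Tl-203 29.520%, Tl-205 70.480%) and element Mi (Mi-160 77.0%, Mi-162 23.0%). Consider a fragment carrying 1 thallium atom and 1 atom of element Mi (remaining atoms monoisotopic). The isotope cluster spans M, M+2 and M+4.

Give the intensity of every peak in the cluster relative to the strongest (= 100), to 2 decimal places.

Thallium pattern (n=1): 0.2952 : 0.7048
Element Mi pattern (n=1): 0.7700 : 0.2300
Convolve the two distributions (both contribute in 2-u steps):
  M: 0.2952×0.7700 = 0.227304
  M+2: 0.2952×0.2300 + 0.7048×0.7700 = 0.610592
  M+4: 0.7048×0.2300 = 0.162104
Scale to base peak (0.610592) = 100: 37.23 : 100.00 : 26.55

37.23 : 100.00 : 26.55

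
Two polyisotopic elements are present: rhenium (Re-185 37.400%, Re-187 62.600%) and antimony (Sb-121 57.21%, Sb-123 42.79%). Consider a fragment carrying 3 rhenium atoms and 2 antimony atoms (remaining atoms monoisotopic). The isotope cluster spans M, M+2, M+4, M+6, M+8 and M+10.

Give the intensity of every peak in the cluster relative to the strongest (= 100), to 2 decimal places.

Rhenium pattern (n=3): 0.05231362 : 0.26268713 : 0.43968487 : 0.24531438
Antimony pattern (n=2): 0.32729841 : 0.48960318 : 0.18309841
Convolve the two distributions (both contribute in 2-u steps):
  M: 0.05231362×0.32729841 = 0.017122
  M+2: 0.05231362×0.48960318 + 0.26268713×0.32729841 = 0.111590
  M+4: 0.05231362×0.18309841 + 0.26268713×0.48960318 + 0.43968487×0.32729841 = 0.282099
  M+6: 0.26268713×0.18309841 + 0.43968487×0.48960318 + 0.24531438×0.32729841 = 0.343660
  M+8: 0.43968487×0.18309841 + 0.24531438×0.48960318 = 0.200612
  M+10: 0.24531438×0.18309841 = 0.044917
Scale to base peak (0.343660) = 100: 4.98 : 32.47 : 82.09 : 100.00 : 58.38 : 13.07

4.98 : 32.47 : 82.09 : 100.00 : 58.38 : 13.07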